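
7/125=7/125 = 0.06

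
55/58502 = 55/58502 = 0.00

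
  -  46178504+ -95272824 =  - 141451328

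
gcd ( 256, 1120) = 32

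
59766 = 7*8538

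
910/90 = 10 + 1/9= 10.11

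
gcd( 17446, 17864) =22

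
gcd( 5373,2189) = 199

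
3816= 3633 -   -  183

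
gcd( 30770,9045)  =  5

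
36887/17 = 2169+14/17 = 2169.82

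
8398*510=4282980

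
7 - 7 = 0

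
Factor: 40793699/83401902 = 2^( - 1 )*3^( - 2)*4633439^( - 1)*40793699^1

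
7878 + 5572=13450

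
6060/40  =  303/2=151.50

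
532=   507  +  25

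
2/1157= 2/1157 = 0.00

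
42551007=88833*479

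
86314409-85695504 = 618905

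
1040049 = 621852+418197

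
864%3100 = 864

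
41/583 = 41/583 = 0.07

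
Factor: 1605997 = 433^1 * 3709^1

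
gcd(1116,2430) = 18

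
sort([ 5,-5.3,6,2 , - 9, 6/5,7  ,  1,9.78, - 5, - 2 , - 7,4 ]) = [  -  9, - 7, - 5.3, - 5, - 2,1,6/5  ,  2 , 4,5, 6,7,9.78]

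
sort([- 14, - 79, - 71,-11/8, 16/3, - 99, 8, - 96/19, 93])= [ - 99, - 79,-71, - 14, - 96/19, - 11/8, 16/3,8,93] 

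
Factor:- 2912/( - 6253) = 2^5*7^1*13^( -1 )*37^( - 1) = 224/481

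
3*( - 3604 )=  -  10812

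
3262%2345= 917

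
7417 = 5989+1428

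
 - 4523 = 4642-9165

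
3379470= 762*4435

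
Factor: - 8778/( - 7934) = 4389/3967 = 3^1*7^1*11^1*19^1*3967^(-1)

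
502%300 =202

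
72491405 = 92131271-19639866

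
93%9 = 3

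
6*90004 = 540024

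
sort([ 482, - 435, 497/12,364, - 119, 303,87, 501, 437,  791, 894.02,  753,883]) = [ - 435, - 119, 497/12 , 87, 303, 364,  437, 482, 501,753,791, 883, 894.02]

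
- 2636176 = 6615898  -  9252074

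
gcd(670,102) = 2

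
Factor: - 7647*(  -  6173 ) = 47204931 = 3^1*2549^1 * 6173^1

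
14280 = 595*24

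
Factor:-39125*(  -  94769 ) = 3707837125 = 5^3*97^1*313^1*977^1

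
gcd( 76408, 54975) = 1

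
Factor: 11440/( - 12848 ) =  - 65/73 = - 5^1*13^1*73^( - 1)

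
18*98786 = 1778148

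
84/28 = 3 = 3.00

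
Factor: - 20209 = - 7^1*2887^1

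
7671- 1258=6413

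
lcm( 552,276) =552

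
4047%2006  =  35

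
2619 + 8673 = 11292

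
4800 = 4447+353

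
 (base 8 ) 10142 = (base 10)4194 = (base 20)A9E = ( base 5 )113234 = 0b1000001100010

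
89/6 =89/6 = 14.83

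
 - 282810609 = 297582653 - 580393262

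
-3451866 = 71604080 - 75055946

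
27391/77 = 355 + 8/11 = 355.73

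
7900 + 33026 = 40926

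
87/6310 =87/6310 = 0.01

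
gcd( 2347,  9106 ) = 1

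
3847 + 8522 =12369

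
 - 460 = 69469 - 69929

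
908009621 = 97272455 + 810737166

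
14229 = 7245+6984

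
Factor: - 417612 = - 2^2*3^1*13^1*2677^1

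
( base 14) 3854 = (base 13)4657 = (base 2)10011010010010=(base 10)9874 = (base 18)1c8a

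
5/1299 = 5/1299 = 0.00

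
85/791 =85/791 = 0.11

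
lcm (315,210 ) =630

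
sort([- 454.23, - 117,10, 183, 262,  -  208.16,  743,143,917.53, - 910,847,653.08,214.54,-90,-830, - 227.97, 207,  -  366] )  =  [ - 910, - 830, - 454.23,  -  366, - 227.97, - 208.16, - 117, - 90, 10, 143, 183, 207, 214.54,  262,653.08, 743,  847 , 917.53 ]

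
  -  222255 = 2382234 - 2604489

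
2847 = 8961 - 6114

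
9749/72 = 135 +29/72 = 135.40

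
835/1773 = 835/1773 = 0.47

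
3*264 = 792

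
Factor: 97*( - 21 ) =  - 3^1*7^1*97^1 = - 2037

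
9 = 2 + 7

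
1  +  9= 10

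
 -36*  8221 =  - 295956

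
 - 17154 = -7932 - 9222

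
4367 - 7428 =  - 3061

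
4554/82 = 2277/41  =  55.54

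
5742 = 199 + 5543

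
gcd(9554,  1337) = 1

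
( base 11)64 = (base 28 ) 2e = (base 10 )70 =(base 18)3G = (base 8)106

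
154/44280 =77/22140 = 0.00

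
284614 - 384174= - 99560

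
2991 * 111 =332001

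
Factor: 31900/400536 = 7975/100134 = 2^(-1) *3^( - 2 )*5^2*11^1*29^1*5563^( - 1 )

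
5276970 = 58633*90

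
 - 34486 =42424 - 76910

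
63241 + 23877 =87118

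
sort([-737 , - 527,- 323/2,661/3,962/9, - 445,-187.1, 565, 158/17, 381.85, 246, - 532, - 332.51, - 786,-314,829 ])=[ - 786, - 737, - 532,  -  527, -445,-332.51,-314, - 187.1, - 323/2,  158/17  ,  962/9,  661/3, 246, 381.85, 565 , 829 ]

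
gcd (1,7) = 1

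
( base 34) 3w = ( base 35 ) 3t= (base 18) 78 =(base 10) 134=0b10000110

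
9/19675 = 9/19675=0.00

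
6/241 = 6/241=0.02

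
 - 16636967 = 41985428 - 58622395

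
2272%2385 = 2272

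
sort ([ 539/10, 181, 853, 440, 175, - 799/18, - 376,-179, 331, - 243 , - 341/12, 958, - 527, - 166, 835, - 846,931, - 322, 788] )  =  [ - 846, - 527, - 376, - 322, - 243,-179, - 166,  -  799/18, - 341/12, 539/10,175,181, 331,440, 788, 835, 853, 931, 958]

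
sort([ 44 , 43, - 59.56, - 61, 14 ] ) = [ - 61, - 59.56, 14, 43, 44]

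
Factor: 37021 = 37021^1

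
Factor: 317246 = 2^1*127^1*1249^1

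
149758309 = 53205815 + 96552494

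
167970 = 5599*30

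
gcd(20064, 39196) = 4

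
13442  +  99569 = 113011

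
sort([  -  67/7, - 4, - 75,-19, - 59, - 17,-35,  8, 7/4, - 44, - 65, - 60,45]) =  [ - 75, - 65, - 60, - 59, - 44, - 35 , - 19, - 17, - 67/7, - 4,7/4,8,45 ]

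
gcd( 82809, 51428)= 1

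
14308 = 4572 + 9736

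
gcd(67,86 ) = 1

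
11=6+5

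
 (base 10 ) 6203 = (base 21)e18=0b1100000111011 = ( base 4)1200323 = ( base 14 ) 2391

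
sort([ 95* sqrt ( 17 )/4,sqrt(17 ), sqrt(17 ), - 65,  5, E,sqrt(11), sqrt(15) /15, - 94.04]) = [  -  94.04, - 65 , sqrt(15 )/15, E,sqrt(11), sqrt( 17), sqrt( 17 ),5, 95 * sqrt ( 17) /4 ]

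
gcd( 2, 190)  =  2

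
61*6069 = 370209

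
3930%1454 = 1022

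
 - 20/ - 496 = 5/124= 0.04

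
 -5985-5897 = -11882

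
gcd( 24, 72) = 24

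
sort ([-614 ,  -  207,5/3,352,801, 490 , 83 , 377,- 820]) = [  -  820, -614,-207 , 5/3, 83, 352 , 377,490,801 ] 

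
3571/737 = 4+623/737 = 4.85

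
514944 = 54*9536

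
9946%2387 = 398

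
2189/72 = 30 + 29/72=30.40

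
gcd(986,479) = 1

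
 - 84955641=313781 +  - 85269422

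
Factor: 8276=2^2*2069^1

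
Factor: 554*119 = 2^1*7^1*17^1*277^1 = 65926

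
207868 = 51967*4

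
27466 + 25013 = 52479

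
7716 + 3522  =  11238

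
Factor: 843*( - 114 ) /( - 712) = 2^ ( - 2 )*3^2*19^1 * 89^( - 1) * 281^1 =48051/356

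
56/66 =28/33 = 0.85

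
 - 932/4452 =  - 1 + 880/1113 = - 0.21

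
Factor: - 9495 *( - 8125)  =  77146875=3^2 * 5^5*13^1*211^1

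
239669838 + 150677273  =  390347111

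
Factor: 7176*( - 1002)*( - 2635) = 18946577520= 2^4*3^2 * 5^1*13^1*17^1 * 23^1  *31^1*167^1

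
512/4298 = 256/2149 = 0.12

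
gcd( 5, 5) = 5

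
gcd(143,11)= 11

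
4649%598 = 463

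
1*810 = 810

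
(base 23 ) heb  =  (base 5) 244301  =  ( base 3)110210102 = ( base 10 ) 9326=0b10010001101110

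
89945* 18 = 1619010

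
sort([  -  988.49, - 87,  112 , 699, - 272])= [  -  988.49,-272, - 87,112,699] 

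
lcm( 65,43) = 2795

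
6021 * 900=5418900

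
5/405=1/81 = 0.01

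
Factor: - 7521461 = -151^1*49811^1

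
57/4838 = 57/4838 = 0.01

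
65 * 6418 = 417170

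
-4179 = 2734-6913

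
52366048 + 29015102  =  81381150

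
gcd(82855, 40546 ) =1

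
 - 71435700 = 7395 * ( - 9660)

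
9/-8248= - 1 + 8239/8248 = - 0.00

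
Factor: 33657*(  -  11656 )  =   - 2^3*3^1*13^1*31^1*47^1*863^1 = -392305992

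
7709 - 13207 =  - 5498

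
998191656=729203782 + 268987874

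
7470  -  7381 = 89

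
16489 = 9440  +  7049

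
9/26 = 9/26 =0.35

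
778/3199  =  778/3199 = 0.24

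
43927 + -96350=-52423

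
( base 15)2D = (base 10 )43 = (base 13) 34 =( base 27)1g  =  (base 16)2B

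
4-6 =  -2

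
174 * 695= 120930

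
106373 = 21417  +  84956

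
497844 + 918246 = 1416090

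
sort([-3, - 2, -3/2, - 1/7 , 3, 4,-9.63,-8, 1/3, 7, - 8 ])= [ - 9.63,- 8,-8,-3, -2, - 3/2, - 1/7, 1/3, 3, 4,7]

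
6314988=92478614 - 86163626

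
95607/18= 5311 + 1/2  =  5311.50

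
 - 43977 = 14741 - 58718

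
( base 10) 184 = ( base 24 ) 7g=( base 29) 6a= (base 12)134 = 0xB8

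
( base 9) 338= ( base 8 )426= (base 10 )278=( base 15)138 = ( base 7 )545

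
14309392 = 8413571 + 5895821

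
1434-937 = 497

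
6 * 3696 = 22176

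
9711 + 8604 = 18315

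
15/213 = 5/71  =  0.07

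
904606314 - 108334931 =796271383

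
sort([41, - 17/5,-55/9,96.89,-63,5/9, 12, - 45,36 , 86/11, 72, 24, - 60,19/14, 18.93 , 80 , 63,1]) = [ - 63 ,- 60,-45,-55/9 , - 17/5 , 5/9 , 1,19/14,86/11,  12,  18.93,24, 36, 41,63,72,80, 96.89] 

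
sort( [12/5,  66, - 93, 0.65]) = [ - 93 , 0.65,12/5, 66]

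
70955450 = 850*83477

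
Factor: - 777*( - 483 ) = 3^2 * 7^2*23^1*37^1 = 375291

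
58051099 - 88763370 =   -  30712271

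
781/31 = 781/31= 25.19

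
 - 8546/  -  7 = 8546/7 = 1220.86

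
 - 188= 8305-8493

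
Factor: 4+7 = 11^1 = 11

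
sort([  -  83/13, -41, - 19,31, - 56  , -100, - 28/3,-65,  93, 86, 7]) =[ -100, - 65, -56, -41,  -  19,-28/3, - 83/13, 7, 31,86, 93]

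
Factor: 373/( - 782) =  - 2^( - 1) *17^( - 1)*23^( - 1 )*373^1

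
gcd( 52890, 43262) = 2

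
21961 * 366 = 8037726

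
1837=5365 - 3528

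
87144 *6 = 522864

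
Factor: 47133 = 3^2*5237^1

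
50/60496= 25/30248 = 0.00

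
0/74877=0  =  0.00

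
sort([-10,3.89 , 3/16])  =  [ - 10, 3/16,3.89 ] 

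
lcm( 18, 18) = 18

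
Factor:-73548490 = - 2^1 *5^1*43^1 * 171043^1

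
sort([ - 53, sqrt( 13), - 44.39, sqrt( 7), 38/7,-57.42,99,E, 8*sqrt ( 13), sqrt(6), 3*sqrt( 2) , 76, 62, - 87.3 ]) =[ - 87.3,  -  57.42,- 53, - 44.39 , sqrt(6 ), sqrt ( 7), E,sqrt(13),3*sqrt ( 2 ),38/7, 8*sqrt(13 ), 62, 76, 99 ]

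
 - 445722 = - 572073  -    -  126351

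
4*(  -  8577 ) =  - 34308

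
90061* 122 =10987442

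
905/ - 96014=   -  905/96014= - 0.01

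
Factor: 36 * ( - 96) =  - 2^7*3^3 = - 3456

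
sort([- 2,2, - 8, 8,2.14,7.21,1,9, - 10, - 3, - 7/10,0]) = [ - 10,- 8, - 3, - 2, - 7/10,0,1,2,2.14,7.21,8, 9] 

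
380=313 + 67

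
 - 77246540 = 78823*( - 980)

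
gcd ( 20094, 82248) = 6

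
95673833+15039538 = 110713371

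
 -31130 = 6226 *(- 5 ) 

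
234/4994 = 117/2497 = 0.05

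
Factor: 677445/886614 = 225815/295538 =2^(-1 )  *  5^1*19^1*2377^1*147769^ (  -  1 ) 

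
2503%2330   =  173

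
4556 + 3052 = 7608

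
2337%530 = 217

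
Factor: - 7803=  - 3^3 * 17^2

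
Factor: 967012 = 2^2*23^2 * 457^1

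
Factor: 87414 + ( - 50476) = 36938=2^1*11^1*23^1*73^1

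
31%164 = 31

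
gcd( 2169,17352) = 2169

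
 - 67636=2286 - 69922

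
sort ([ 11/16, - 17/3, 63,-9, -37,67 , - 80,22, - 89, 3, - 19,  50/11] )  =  [ - 89, - 80, - 37, - 19 , - 9, - 17/3,11/16, 3,50/11,22, 63, 67 ]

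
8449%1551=694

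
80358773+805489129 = 885847902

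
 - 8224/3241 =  - 8224/3241 = -2.54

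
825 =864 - 39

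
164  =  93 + 71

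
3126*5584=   17455584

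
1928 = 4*482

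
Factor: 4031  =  29^1*139^1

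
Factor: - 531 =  - 3^2*59^1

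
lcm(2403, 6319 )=170613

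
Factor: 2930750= 2^1*5^3 * 19^1*617^1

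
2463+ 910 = 3373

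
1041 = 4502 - 3461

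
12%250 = 12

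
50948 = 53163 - 2215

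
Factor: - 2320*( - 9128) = 2^7*5^1*7^1* 29^1 * 163^1 = 21176960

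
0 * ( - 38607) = 0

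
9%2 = 1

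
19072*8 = 152576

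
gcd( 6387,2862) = 3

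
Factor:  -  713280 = - 2^6*3^1 *5^1*743^1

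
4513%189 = 166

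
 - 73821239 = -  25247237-48574002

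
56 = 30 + 26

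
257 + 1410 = 1667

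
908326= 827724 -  - 80602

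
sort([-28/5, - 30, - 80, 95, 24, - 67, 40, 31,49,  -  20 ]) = [ - 80, - 67 , - 30, - 20, - 28/5,24, 31, 40, 49, 95 ]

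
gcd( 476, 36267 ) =7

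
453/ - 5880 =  - 1 + 1809/1960 = - 0.08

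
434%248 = 186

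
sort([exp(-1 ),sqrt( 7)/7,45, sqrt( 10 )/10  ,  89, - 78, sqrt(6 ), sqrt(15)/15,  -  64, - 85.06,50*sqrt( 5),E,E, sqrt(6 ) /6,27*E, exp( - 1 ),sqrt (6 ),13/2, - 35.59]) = [- 85.06, - 78, -64, - 35.59,sqrt( 15 ) /15, sqrt (10)/10, exp( - 1 ),exp( - 1), sqrt( 7) /7, sqrt( 6 ) /6, sqrt( 6 ), sqrt( 6 ), E, E, 13/2, 45, 27*E, 89  ,  50 *sqrt( 5)]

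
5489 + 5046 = 10535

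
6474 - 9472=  - 2998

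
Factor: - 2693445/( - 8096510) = 2^( - 1)*3^1*29^( - 1 ) * 27919^( - 1 )*179563^1 = 538689/1619302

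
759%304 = 151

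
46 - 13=33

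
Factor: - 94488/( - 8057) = 2^3*3^1* 7^( - 1 )*31^1*127^1*1151^( - 1 )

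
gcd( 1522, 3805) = 761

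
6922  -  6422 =500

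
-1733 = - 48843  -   - 47110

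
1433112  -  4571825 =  - 3138713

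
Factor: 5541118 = 2^1*11^1*61^1*4129^1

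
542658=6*90443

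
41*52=2132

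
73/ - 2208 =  - 1 + 2135/2208 = -0.03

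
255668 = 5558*46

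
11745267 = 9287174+2458093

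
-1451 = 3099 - 4550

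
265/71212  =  265/71212 = 0.00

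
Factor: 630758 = 2^1*173^1*1823^1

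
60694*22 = 1335268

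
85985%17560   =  15745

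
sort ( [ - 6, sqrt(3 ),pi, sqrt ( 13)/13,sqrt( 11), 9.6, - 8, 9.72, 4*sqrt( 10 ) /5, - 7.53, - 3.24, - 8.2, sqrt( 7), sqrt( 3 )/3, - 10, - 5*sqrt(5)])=[  -  5*sqrt( 5 ),-10, - 8.2, - 8 ,-7.53, - 6, - 3.24,sqrt( 13 ) /13, sqrt( 3)/3, sqrt ( 3 ), 4*sqrt( 10 ) /5, sqrt( 7),  pi,sqrt(11 ), 9.6, 9.72]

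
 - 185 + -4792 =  - 4977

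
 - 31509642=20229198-51738840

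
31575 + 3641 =35216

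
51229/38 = 1348 + 5/38 = 1348.13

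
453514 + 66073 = 519587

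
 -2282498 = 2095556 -4378054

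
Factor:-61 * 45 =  - 2745 = - 3^2*5^1 * 61^1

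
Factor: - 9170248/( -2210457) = 2^3 * 3^(-1 ) * 47^( - 1)*61^( - 1)*257^( - 1)*1146281^1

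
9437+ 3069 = 12506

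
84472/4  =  21118 = 21118.00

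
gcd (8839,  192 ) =1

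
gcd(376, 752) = 376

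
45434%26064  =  19370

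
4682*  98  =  458836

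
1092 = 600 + 492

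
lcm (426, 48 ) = 3408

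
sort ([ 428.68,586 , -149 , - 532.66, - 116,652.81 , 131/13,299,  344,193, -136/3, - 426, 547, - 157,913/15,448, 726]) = [  -  532.66,-426, - 157, - 149, - 116, - 136/3 , 131/13, 913/15 , 193 , 299,344, 428.68  ,  448,547,586, 652.81,  726 ] 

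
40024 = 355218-315194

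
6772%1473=880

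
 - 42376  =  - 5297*8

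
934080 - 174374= 759706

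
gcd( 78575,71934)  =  1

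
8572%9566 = 8572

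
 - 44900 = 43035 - 87935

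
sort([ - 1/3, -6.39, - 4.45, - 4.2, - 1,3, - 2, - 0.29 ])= [ - 6.39, - 4.45,  -  4.2, - 2,  -  1 ,  -  1/3, - 0.29,3]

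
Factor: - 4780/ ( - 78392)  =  2^ ( - 1) * 5^1*41^(-1) = 5/82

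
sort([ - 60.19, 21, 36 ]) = [ - 60.19,21, 36 ]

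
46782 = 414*113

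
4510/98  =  46+1/49 = 46.02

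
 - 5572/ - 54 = 103 + 5/27 = 103.19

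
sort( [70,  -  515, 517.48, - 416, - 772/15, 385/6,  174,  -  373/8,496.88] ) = [ - 515, - 416, -772/15,  -  373/8, 385/6, 70, 174,496.88, 517.48]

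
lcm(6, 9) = 18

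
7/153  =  7/153 = 0.05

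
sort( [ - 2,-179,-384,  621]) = [ - 384, - 179, - 2, 621]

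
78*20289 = 1582542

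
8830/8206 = 4415/4103 = 1.08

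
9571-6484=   3087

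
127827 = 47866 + 79961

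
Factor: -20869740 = - 2^2*3^2 * 5^1*23^1*71^2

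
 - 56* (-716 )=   40096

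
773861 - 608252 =165609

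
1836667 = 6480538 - 4643871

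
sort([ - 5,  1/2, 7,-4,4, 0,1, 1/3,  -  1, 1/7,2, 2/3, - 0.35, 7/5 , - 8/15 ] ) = [ - 5  , - 4 ,-1, - 8/15, - 0.35,0, 1/7 , 1/3,1/2,2/3,1, 7/5, 2,4,7 ]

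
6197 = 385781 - 379584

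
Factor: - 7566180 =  - 2^2*3^1*5^1*19^1*6637^1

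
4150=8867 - 4717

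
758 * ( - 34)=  - 25772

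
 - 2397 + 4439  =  2042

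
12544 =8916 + 3628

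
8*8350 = 66800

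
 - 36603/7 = - 5229 = - 5229.00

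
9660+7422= 17082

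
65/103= 65/103 = 0.63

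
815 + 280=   1095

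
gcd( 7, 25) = 1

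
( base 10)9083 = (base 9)13412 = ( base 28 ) BGB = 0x237B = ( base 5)242313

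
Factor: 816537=3^1 * 272179^1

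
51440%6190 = 1920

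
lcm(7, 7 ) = 7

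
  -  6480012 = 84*( - 77143) 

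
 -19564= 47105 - 66669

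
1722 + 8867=10589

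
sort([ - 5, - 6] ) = [ - 6,  -  5 ] 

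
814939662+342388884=1157328546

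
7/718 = 7/718= 0.01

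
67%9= 4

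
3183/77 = 3183/77 = 41.34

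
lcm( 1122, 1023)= 34782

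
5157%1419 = 900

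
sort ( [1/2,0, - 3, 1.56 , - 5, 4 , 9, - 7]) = [ - 7, - 5,-3,0,1/2,1.56,4,9 ]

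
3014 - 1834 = 1180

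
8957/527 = 8957/527 = 17.00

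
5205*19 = 98895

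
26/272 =13/136 = 0.10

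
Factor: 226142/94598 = 557/233=233^( - 1)*557^1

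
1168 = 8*146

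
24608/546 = 12304/273=45.07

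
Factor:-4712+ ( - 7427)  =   - 61^1*199^1 = - 12139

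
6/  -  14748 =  -1 + 2457/2458 = - 0.00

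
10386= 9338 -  - 1048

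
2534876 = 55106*46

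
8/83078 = 4/41539  =  0.00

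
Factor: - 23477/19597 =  - 17^1*1381^1*19597^( - 1 ) 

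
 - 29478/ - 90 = 327 + 8/15 = 327.53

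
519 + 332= 851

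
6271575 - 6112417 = 159158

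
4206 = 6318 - 2112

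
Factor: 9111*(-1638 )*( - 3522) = 52561686996 = 2^2*3^4 *7^1*13^1*587^1*  3037^1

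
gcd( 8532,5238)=54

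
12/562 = 6/281 = 0.02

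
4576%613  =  285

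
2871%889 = 204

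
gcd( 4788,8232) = 84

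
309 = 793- 484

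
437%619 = 437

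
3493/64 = 3493/64 = 54.58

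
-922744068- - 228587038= -694157030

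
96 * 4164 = 399744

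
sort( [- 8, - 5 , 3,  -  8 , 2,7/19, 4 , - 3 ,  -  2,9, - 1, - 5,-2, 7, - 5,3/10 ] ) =[-8, - 8, - 5, - 5, - 5 , - 3,  -  2, - 2, - 1, 3/10, 7/19, 2,3, 4,7, 9] 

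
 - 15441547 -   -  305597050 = 290155503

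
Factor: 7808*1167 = 2^7*3^1*61^1*389^1= 9111936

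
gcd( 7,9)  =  1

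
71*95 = 6745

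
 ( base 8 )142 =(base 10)98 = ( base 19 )53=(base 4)1202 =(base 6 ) 242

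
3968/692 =992/173=5.73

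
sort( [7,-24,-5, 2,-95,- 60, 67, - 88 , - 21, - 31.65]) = [ - 95,  -  88 , - 60, - 31.65, - 24, - 21 ,-5, 2, 7, 67]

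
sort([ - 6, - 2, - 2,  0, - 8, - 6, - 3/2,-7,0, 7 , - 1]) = [ - 8, - 7,  -  6, - 6, - 2,  -  2, - 3/2, - 1, 0, 0, 7]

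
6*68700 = 412200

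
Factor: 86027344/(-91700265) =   -  2^4 * 3^( - 1 )*5^( - 1 )*13^1*17^1*137^(-1 ) * 24329^1* 44623^( - 1 )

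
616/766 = 308/383 =0.80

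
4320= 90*48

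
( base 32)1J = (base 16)33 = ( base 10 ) 51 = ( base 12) 43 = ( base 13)3C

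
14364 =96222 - 81858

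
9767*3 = 29301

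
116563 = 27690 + 88873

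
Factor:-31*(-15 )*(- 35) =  - 3^1*5^2*7^1*31^1  =  - 16275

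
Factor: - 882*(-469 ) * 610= 2^2*3^2*5^1*7^3 * 61^1 * 67^1  =  252331380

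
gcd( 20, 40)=20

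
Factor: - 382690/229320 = -781/468 = - 2^( - 2)*3^ ( - 2) * 11^1*13^( - 1)*71^1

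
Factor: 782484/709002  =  2^1 *3^ ( - 1)*7^(-1)* 17^(-1 )*  197^1 = 394/357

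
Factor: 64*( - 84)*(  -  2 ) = 10752 = 2^9*3^1*7^1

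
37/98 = 37/98 = 0.38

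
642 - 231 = 411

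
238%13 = 4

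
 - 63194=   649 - 63843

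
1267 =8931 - 7664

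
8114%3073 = 1968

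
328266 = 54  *6079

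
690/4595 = 138/919 = 0.15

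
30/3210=1/107 = 0.01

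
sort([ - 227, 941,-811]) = [ - 811, - 227,941]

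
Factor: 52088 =2^3*17^1*383^1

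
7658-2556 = 5102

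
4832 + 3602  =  8434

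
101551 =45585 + 55966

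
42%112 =42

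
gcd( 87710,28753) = 1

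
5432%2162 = 1108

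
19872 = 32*621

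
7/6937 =1/991 = 0.00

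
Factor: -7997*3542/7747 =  - 2^1 * 7^1*11^2 * 23^1*61^(  -  1)* 127^( - 1 )*727^1= -28325374/7747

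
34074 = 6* 5679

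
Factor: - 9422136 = - 2^3*3^3*181^1 * 241^1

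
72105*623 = 44921415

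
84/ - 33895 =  - 1 + 33811/33895 =- 0.00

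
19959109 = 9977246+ 9981863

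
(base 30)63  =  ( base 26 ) 71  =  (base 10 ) 183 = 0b10110111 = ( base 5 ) 1213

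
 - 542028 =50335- 592363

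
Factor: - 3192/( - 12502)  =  12/47 = 2^2*3^1*47^ ( - 1 ) 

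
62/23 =62/23 = 2.70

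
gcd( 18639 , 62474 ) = 1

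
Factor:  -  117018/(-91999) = 594/467 = 2^1*3^3*11^1*467^(  -  1) 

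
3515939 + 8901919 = 12417858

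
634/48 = 13 + 5/24 = 13.21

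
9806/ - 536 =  - 4903/268 = - 18.29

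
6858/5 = 6858/5 = 1371.60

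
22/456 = 11/228 = 0.05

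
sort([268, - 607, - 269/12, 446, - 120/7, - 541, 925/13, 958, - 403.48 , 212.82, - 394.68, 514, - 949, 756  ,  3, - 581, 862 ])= [ - 949, - 607, - 581 , - 541, - 403.48,-394.68,-269/12,  -  120/7,3, 925/13,212.82, 268,446, 514,756,862, 958 ] 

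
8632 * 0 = 0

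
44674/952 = 3191/68 = 46.93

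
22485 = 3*7495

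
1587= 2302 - 715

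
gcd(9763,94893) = 1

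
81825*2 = 163650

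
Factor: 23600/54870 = 2^3 *3^( - 1 )*5^1 * 31^( - 1 )=40/93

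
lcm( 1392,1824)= 52896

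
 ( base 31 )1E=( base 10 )45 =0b101101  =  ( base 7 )63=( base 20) 25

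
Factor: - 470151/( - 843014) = 2^( - 1 )*3^3*11^1*31^( - 1 )*1583^1*13597^(-1 )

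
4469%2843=1626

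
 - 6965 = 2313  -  9278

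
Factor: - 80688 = - 2^4*3^1 * 41^2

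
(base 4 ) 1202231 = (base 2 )1100010101101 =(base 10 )6317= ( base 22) D13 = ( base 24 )an5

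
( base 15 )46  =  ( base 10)66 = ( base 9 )73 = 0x42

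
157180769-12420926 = 144759843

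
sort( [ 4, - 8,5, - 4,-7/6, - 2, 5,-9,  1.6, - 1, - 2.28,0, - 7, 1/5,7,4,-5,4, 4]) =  [ - 9, - 8, - 7, - 5, - 4, - 2.28, - 2,- 7/6, - 1,  0,1/5, 1.6, 4,4,4,4,5,5,7 ]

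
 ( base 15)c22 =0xaac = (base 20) 6gc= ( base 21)642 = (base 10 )2732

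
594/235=594/235 = 2.53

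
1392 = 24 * 58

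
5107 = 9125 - 4018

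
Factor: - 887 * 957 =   -  848859 =-  3^1*11^1*29^1*887^1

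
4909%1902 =1105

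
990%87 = 33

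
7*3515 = 24605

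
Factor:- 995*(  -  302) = 2^1*5^1 *151^1 *199^1 = 300490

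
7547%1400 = 547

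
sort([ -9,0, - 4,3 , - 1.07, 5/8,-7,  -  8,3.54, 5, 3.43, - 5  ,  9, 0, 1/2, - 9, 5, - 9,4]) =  [-9, - 9, - 9,  -  8, - 7, - 5, - 4, - 1.07,  0, 0,1/2, 5/8, 3, 3.43,3.54,4, 5,5, 9 ]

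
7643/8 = 7643/8  =  955.38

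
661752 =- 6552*(  -  101)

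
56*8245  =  461720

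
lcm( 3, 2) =6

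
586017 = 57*10281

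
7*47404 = 331828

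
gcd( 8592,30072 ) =4296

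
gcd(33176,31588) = 4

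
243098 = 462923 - 219825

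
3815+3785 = 7600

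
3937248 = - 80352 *( - 49)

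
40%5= 0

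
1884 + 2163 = 4047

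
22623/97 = 22623/97 = 233.23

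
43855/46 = 43855/46= 953.37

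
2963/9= 2963/9 = 329.22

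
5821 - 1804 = 4017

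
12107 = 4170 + 7937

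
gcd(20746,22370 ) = 2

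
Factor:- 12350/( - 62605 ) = 2^1*5^1 * 13^1*659^(  -  1) = 130/659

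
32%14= 4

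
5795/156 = 5795/156= 37.15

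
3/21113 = 3/21113 = 0.00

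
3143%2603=540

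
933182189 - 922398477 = 10783712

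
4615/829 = 5+470/829  =  5.57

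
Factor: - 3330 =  - 2^1*3^2*5^1*37^1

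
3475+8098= 11573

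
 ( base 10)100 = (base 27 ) 3J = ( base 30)3A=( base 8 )144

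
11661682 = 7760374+3901308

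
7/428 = 7/428   =  0.02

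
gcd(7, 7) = 7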